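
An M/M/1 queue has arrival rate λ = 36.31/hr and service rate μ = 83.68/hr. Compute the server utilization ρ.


ρ = λ/μ = 36.31/83.68 = 0.4339

Final: 0.4339


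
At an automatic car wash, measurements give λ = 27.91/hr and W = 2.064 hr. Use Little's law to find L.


L = λW = 27.91·2.064 = 57.6062

Final: 57.6062


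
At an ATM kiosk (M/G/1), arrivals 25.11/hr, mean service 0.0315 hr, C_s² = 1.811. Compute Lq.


ρ = λ·E[S] = 25.11·0.0315 = 0.7910
Lq = ρ²(1+C_s²)/(2(1−ρ)) = 0.6256·(1+1.811)/(2·0.2090)
= 0.6256·2.8110/0.4181 = 4.20655

Final: 4.20655


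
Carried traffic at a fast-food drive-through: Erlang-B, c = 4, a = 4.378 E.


B(4,4.378) = 0.345891 (Erlang-B)
Carried load = a(1 − B) = 4.378·(1 − 0.345891) = 4.378·0.654109 = 2.8637 E

Final: 2.8637 Erlangs


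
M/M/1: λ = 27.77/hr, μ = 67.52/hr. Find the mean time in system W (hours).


W = 1/(μ−λ) = 1/(67.52 − 27.77) = 1/39.75 = 0.02516 hr

Final: 0.02516 hr


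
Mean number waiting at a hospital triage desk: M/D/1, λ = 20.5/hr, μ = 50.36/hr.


ρ = 20.5/50.36 = 0.4071
M/D/1: Lq = ρ²/(2(1−ρ)) = 0.1657/(2·0.5929) = 0.13973

Final: 0.13973


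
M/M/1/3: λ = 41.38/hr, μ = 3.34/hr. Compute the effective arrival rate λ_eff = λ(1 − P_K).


ρ = 12.3892; P_K = (1−ρ)ρ^3/(1−ρ^4) = 0.919324
λ_eff = λ(1 − P_K) = 41.38·(1 − 0.919324) = 41.38·0.080676 = 3.3384 /hr

Final: 3.3384 /hr


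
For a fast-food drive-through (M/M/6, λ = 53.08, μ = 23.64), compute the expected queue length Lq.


a = λ/μ = 2.2453; ρ = a/6 = 0.3742
P₀ = 0.105576
Lq = P₀·a^c·ρ / (c!·(1−ρ)²) = 0.105576·128.14470·0.3742/(720·0.39160)
= 0.01796

Final: 0.01796


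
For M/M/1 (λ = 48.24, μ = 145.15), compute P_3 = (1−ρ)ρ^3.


ρ = 48.24/145.15 = 0.3323
P_n = (1−ρ)·ρ^n = (1 − 0.3323)·0.3323^3 = 0.6677·0.036709 = 0.024509

Final: 0.024509


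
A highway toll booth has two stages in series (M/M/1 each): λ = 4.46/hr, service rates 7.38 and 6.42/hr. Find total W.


Each node sees arrival rate λ = 4.46/hr (tandem ⇒ throughput preserved).
W₁ = 1/(μ₁−λ) = 1/(7.38−4.46) = 0.34247 hr
W₂ = 1/(μ₂−λ) = 1/(6.42−4.46) = 0.51020 hr
W_total = W₁ + W₂ = 0.34247 + 0.51020 = 0.85267 hr

Final: 0.85267 hr


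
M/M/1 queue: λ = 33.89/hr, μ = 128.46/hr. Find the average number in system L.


ρ = λ/μ = 33.89/128.46 = 0.2638
L = ρ/(1−ρ) = 0.2638/(1 − 0.2638) = 0.2638/0.7362 = 0.3584

Final: 0.3584


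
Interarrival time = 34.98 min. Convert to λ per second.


λ = 1/(interarrival time) in consistent units.
1 second = 0.0166667 min, so λ = 0.0166667/34.98 = 0.0004765 per second

Final: 0.0004765 /sec


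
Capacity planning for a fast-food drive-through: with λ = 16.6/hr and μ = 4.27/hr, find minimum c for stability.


Stability requires cμ > λ ⇔ c > λ/μ.
λ/μ = 16.6/4.27 = 3.8876
Minimum integer c = ⌊3.8876⌋ + 1 = 4
Check: 4·4.27 = 17.08 > 16.6, while 3·4.27 = 12.81 ≤ 16.6

Final: 4 servers


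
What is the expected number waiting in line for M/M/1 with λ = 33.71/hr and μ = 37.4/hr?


ρ = 33.71/37.4 = 0.9013
Lq = ρ²/(1−ρ) = 0.8124/0.09866 = 8.2342

Final: 8.2342


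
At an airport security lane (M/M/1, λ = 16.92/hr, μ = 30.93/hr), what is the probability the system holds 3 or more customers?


ρ = 16.92/30.93 = 0.5470
P(N ≥ n) = ρ^n = 0.5470^3 = 0.163705

Final: 0.163705


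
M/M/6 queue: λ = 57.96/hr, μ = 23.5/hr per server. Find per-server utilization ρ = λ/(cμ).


ρ = λ/(cμ) = 57.96/(6·23.5) = 57.96/141.00 = 0.4111

Final: 0.4111


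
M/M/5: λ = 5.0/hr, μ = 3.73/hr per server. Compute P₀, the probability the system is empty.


a = λ/μ = 5.0/3.73 = 1.3405; ρ = a/c = 0.2681
Σ_{k=0}^{4} a^k/k! (terms k=0..4) = 1.00000 + 1.34048 + 0.89845 + 0.40145 + 0.13453 = 3.77491
Tail: a^5/(5!(1−ρ)) = 4.32819/(120·0.7319) = 0.04928
P₀ = 1/(3.77491 + 0.04928) = 1/3.82419 = 0.261493

Final: 0.261493


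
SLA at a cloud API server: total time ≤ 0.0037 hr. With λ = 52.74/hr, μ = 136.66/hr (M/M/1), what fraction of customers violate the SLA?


W ~ Exponential(μ−λ) for M/M/1.
μ − λ = 136.66 − 52.74 = 83.9200
P(W > t) = e^{−(μ−λ)t} = e^{−0.3105} = 0.733077

Final: 0.733077


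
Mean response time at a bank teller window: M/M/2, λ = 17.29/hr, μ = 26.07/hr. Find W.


a = 0.6632; ρ = 0.3316; P₀ = 0.501944
Lq = P₀·a^c·ρ/(c!(1−ρ)²) = 0.08194
Wq = Lq/λ = 0.08194/17.29 = 0.004739 hr
W = Wq + 1/μ = 0.004739 + 0.03836 = 0.04310 hr

Final: 0.04310 hr


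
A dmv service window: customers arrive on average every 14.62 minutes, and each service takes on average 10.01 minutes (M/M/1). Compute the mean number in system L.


λ = 60/14.62 = 4.1040 /hr
μ = 60/10.01 = 5.9940 /hr
ρ = λ/μ = 4.1040/5.9940 = 0.6847
L = ρ/(1−ρ) = 0.6847/0.3153 = 2.1714

Final: 2.1714


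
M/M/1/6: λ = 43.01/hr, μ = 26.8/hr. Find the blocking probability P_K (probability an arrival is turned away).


ρ = λ/μ = 43.01/26.8 = 1.6049
P_K = (1−ρ)ρ^K/(1−ρ^(K+1)) = (-0.6049·17.084721)/(1 − 27.418427)
= -10.333706/-26.418427 = 0.391155

Final: 0.391155


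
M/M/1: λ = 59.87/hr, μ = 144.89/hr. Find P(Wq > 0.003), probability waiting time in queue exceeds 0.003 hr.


ρ = 59.87/144.89 = 0.4132
P(Wq > t) = ρ·e^{−(μ−λ)t} = 0.4132·e^{−0.2551}
= 0.4132·0.774870 = 0.320184

Final: 0.320184


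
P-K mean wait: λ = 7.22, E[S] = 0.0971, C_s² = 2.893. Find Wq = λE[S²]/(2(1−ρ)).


ρ = λ·E[S] = 7.22·0.0971 = 0.7011
E[S²] = E[S]²(1+C_s²) = 0.0971²·(1+2.893) = 0.036705
Wq = λ·E[S²]/(2(1−ρ)) = 7.22·0.036705/(2·0.2989) = 0.44325 hr

Final: 0.44325 hr


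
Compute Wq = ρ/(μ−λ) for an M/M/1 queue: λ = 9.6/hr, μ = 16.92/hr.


ρ = 9.6/16.92 = 0.5674
Wq = ρ/(μ−λ) = 0.5674/(16.92 − 9.6) = 0.5674/7.32 = 0.07751 hr

Final: 0.07751 hr


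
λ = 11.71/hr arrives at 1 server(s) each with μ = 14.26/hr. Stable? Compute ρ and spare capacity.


Total capacity cμ = 1·14.26 = 14.26/hr
ρ = λ/(cμ) = 11.71/14.26 = 0.8212
Stable ⇔ ρ < 1: YES
Spare capacity = cμ − λ = 14.26 − 11.71 = 2.55/hr

Final: ρ = 0.8212; stable; margin = 2.55/hr


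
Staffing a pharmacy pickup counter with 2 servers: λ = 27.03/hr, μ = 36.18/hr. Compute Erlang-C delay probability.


a = λ/μ = 0.7471; ρ = a/2 = 0.3735
P₀ = 0.456082 (from M/M/c formula)
C(c,a) = [a^c/(c!(1−ρ))]·P₀ = [0.55816/(2·0.6265)]·0.456082
= 0.44549·0.456082 = 0.203180

Final: 0.203180


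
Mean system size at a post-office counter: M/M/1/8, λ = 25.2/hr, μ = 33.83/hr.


ρ = 25.2/33.83 = 0.7449
L = ρ[1 − (K+1)ρ^K + Kρ^(K+1)] / [(1−ρ)(1−ρ^(K+1))]
Numerator: 0.7449·(1 − 9·0.094796 + 8·0.070613) = 0.530180
Denominator: (0.2551)·(0.929387) = 0.237086
L = 0.530180/0.237086 = 2.2362

Final: 2.2362


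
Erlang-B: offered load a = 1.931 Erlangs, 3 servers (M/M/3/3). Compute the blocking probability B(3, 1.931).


B(c,a) = (a^c/c!) / Σ_{k=0}^{c} a^k/k!
a^3/3! = 1.200040
Σ terms (k=0..3): 1.00000 + 1.93100 + 1.86438 + 1.20004 = 5.995420
B = 1.200040/5.995420 = 0.200159

Final: 0.200159


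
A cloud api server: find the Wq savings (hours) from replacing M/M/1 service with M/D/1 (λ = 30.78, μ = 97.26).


ρ = 30.78/97.26 = 0.3165
Wq(M/M/1) = ρ/(μ−λ) = 0.3165/66.48 = 0.004760 hr
Wq(M/D/1) = ρ/(2(μ−λ)) = 0.002380 hr
Savings = 0.004760 − 0.002380 = 0.002380 hr

Final: 0.002380 hr


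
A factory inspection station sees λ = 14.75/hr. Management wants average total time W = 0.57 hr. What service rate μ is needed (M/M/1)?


W = 1/(μ−λ) ⇒ μ − λ = 1/W = 1/0.57 = 1.7544
μ = λ + 1/W = 14.75 + 1.7544 = 16.5044 per hr

Final: 16.5044 /hr


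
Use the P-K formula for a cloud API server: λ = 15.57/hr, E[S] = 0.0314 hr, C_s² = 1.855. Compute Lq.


ρ = λ·E[S] = 15.57·0.0314 = 0.4889
Lq = ρ²(1+C_s²)/(2(1−ρ)) = 0.2390·(1+1.855)/(2·0.5111)
= 0.2390·2.8550/1.0222 = 0.66758

Final: 0.66758


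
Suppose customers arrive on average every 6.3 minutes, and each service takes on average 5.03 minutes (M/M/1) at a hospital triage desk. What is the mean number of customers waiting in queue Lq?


λ = 60/6.3 = 9.5238 /hr
μ = 60/5.03 = 11.9284 /hr
ρ = λ/μ = 9.5238/11.9284 = 0.7984
Lq = ρ²/(1−ρ) = 0.6375/0.2016 = 3.1622

Final: 3.1622


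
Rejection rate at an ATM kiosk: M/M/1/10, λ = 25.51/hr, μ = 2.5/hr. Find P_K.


ρ = λ/μ = 25.51/2.5 = 10.2040
P_K = (1−ρ)ρ^K/(1−ρ^(K+1)) = (-9.2040·12237832350.447535)/(1 − 124874841303.966644)
= -112637008953.519119/-124874841302.966644 = 0.901999

Final: 0.901999


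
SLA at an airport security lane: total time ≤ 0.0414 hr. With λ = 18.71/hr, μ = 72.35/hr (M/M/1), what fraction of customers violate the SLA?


W ~ Exponential(μ−λ) for M/M/1.
μ − λ = 72.35 − 18.71 = 53.6400
P(W > t) = e^{−(μ−λ)t} = e^{−2.2207} = 0.108534

Final: 0.108534


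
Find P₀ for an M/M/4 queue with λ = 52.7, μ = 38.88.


a = λ/μ = 52.7/38.88 = 1.3555; ρ = a/c = 0.3389
Σ_{k=0}^{3} a^k/k! (terms k=0..3) = 1.00000 + 1.35545 + 0.91863 + 0.41505 = 3.68913
Tail: a^4/(4!(1−ρ)) = 3.37549/(24·0.6611) = 0.21273
P₀ = 1/(3.68913 + 0.21273) = 1/3.90186 = 0.256288

Final: 0.256288


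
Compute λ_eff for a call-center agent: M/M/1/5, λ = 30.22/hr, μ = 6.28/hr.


ρ = 4.8121; P_K = (1−ρ)ρ^5/(1−ρ^6) = 0.792254
λ_eff = λ(1 − P_K) = 30.22·(1 − 0.792254) = 30.22·0.207746 = 6.2781 /hr

Final: 6.2781 /hr


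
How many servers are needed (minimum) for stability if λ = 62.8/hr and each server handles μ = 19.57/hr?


Stability requires cμ > λ ⇔ c > λ/μ.
λ/μ = 62.8/19.57 = 3.2090
Minimum integer c = ⌊3.2090⌋ + 1 = 4
Check: 4·19.57 = 78.28 > 62.8, while 3·19.57 = 58.71 ≤ 62.8

Final: 4 servers


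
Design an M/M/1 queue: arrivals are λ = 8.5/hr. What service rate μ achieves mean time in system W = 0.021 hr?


W = 1/(μ−λ) ⇒ μ − λ = 1/W = 1/0.021 = 47.6190
μ = λ + 1/W = 8.5 + 47.6190 = 56.1190 per hr

Final: 56.1190 /hr


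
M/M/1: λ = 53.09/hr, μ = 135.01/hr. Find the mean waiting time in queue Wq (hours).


ρ = 53.09/135.01 = 0.3932
Wq = ρ/(μ−λ) = 0.3932/(135.01 − 53.09) = 0.3932/81.92 = 0.004800 hr

Final: 0.004800 hr


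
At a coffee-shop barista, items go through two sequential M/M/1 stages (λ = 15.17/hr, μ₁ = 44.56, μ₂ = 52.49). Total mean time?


Each node sees arrival rate λ = 15.17/hr (tandem ⇒ throughput preserved).
W₁ = 1/(μ₁−λ) = 1/(44.56−15.17) = 0.03403 hr
W₂ = 1/(μ₂−λ) = 1/(52.49−15.17) = 0.02680 hr
W_total = W₁ + W₂ = 0.03403 + 0.02680 = 0.06082 hr

Final: 0.06082 hr


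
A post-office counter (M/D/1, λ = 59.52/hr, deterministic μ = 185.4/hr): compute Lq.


ρ = 59.52/185.4 = 0.3210
M/D/1: Lq = ρ²/(2(1−ρ)) = 0.1031/(2·0.6790) = 0.07590

Final: 0.07590


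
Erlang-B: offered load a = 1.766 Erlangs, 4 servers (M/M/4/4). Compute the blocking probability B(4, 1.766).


B(c,a) = (a^c/c!) / Σ_{k=0}^{c} a^k/k!
a^4/4! = 0.405277
Σ terms (k=0..4): 1.00000 + 1.76600 + 1.55938 + 0.91795 + 0.40528 = 5.648608
B = 0.405277/5.648608 = 0.071748

Final: 0.071748


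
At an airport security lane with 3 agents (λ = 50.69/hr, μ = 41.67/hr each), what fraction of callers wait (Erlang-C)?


a = λ/μ = 1.2165; ρ = a/3 = 0.4055
P₀ = 0.288934 (from M/M/c formula)
C(c,a) = [a^c/(c!(1−ρ))]·P₀ = [1.80010/(6·0.5945)]·0.288934
= 0.50464·0.288934 = 0.145809

Final: 0.145809


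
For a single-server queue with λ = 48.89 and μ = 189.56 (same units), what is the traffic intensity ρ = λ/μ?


ρ = λ/μ = 48.89/189.56 = 0.2579

Final: 0.2579


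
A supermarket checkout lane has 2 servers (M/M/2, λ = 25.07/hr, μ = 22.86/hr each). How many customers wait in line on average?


a = λ/μ = 1.0967; ρ = a/2 = 0.5483
P₀ = 0.291708
Lq = P₀·a^c·ρ / (c!·(1−ρ)²) = 0.291708·1.20270·0.5483/(2·0.20400)
= 0.47151

Final: 0.47151


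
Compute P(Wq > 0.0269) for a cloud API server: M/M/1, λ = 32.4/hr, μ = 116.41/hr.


ρ = 32.4/116.41 = 0.2783
P(Wq > t) = ρ·e^{−(μ−λ)t} = 0.2783·e^{−2.2599}
= 0.2783·0.104364 = 0.029047

Final: 0.029047


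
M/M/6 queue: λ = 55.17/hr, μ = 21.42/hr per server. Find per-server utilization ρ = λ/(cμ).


ρ = λ/(cμ) = 55.17/(6·21.42) = 55.17/128.52 = 0.4293

Final: 0.4293


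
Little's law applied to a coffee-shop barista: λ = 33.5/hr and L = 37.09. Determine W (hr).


W = L/λ = 37.09/33.5 = 1.1072 hr

Final: 1.1072 hr


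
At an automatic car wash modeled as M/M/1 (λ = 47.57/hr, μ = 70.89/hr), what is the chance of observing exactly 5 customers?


ρ = 47.57/70.89 = 0.6710
P_n = (1−ρ)·ρ^n = (1 − 0.6710)·0.6710^5 = 0.3290·0.136063 = 0.044759

Final: 0.044759


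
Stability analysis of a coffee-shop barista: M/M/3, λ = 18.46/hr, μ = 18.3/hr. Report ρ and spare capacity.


Total capacity cμ = 3·18.3 = 54.90/hr
ρ = λ/(cμ) = 18.46/54.90 = 0.3362
Stable ⇔ ρ < 1: YES
Spare capacity = cμ − λ = 54.90 − 18.46 = 36.44/hr

Final: ρ = 0.3362; stable; margin = 36.44/hr


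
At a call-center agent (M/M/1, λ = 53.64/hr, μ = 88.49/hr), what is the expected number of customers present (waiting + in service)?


ρ = λ/μ = 53.64/88.49 = 0.6062
L = ρ/(1−ρ) = 0.6062/(1 − 0.6062) = 0.6062/0.3938 = 1.5392

Final: 1.5392


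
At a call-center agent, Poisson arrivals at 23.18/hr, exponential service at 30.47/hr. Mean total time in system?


W = 1/(μ−λ) = 1/(30.47 − 23.18) = 1/7.29 = 0.1372 hr

Final: 0.1372 hr


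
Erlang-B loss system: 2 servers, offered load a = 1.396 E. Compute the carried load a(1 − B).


B(2,1.396) = 0.289107 (Erlang-B)
Carried load = a(1 − B) = 1.396·(1 − 0.289107) = 1.396·0.710893 = 0.9924 E

Final: 0.9924 Erlangs


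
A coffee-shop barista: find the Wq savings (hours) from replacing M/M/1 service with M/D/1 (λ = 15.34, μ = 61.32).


ρ = 15.34/61.32 = 0.2502
Wq(M/M/1) = ρ/(μ−λ) = 0.2502/45.98 = 0.005441 hr
Wq(M/D/1) = ρ/(2(μ−λ)) = 0.002720 hr
Savings = 0.005441 − 0.002720 = 0.002720 hr

Final: 0.002720 hr


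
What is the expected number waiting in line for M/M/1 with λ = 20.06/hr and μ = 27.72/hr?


ρ = 20.06/27.72 = 0.7237
Lq = ρ²/(1−ρ) = 0.5237/0.2763 = 1.8951

Final: 1.8951


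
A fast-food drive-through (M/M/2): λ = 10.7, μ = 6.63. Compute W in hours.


a = 1.6139; ρ = 0.8069; P₀ = 0.106845
Lq = P₀·a^c·ρ/(c!(1−ρ)²) = 3.01239
Wq = Lq/λ = 3.01239/10.7 = 0.28153 hr
W = Wq + 1/μ = 0.28153 + 0.15083 = 0.43236 hr

Final: 0.43236 hr


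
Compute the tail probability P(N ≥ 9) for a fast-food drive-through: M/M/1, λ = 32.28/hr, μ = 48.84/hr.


ρ = 32.28/48.84 = 0.6609
P(N ≥ n) = ρ^n = 0.6609^9 = 0.024067

Final: 0.024067


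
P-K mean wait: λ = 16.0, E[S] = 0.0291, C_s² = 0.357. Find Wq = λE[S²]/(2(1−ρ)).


ρ = λ·E[S] = 16.0·0.0291 = 0.4656
E[S²] = E[S]²(1+C_s²) = 0.0291²·(1+0.357) = 0.001149
Wq = λ·E[S²]/(2(1−ρ)) = 16.0·0.001149/(2·0.5344) = 0.01720 hr

Final: 0.01720 hr


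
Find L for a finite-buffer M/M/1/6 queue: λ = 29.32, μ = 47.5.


ρ = 29.32/47.5 = 0.6173
L = ρ[1 − (K+1)ρ^K + Kρ^(K+1)] / [(1−ρ)(1−ρ^(K+1))]
Numerator: 0.6173·(1 − 7·0.055312 + 6·0.034142) = 0.504716
Denominator: (0.3827)·(0.965858) = 0.369669
L = 0.504716/0.369669 = 1.3653

Final: 1.3653


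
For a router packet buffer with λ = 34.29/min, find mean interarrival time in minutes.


Mean interarrival time = 1/λ = 1/34.29 minute = 0.02916 minute
In minutes: 0.02916 × 1 = 0.02916 min

Final: 0.02916 min


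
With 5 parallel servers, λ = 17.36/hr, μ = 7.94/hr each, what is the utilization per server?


ρ = λ/(cμ) = 17.36/(5·7.94) = 17.36/39.70 = 0.4373

Final: 0.4373


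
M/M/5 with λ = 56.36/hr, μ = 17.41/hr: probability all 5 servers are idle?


a = λ/μ = 56.36/17.41 = 3.2372; ρ = a/c = 0.6474
Σ_{k=0}^{4} a^k/k! (terms k=0..4) = 1.00000 + 3.23722 + 5.23980 + 5.65412 + 4.57591 = 19.70705
Tail: a^5/(5!(1−ρ)) = 355.51757/(120·0.3526) = 8.40334
P₀ = 1/(19.70705 + 8.40334) = 1/28.11039 = 0.035574

Final: 0.035574


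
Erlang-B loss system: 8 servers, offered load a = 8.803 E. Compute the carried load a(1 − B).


B(8,8.803) = 0.278929 (Erlang-B)
Carried load = a(1 − B) = 8.803·(1 − 0.278929) = 8.803·0.721071 = 6.3476 E

Final: 6.3476 Erlangs


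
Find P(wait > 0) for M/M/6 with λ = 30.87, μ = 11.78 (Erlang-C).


a = λ/μ = 2.6205; ρ = a/6 = 0.4368
P₀ = 0.072218 (from M/M/c formula)
C(c,a) = [a^c/(c!(1−ρ))]·P₀ = [323.85308/(720·0.5632)]·0.072218
= 0.79858·0.072218 = 0.057672

Final: 0.057672


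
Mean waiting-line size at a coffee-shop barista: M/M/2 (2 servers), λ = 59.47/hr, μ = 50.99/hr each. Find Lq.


a = λ/μ = 1.1663; ρ = a/2 = 0.5832
P₀ = 0.263301
Lq = P₀·a^c·ρ / (c!·(1−ρ)²) = 0.263301·1.36027·0.5832/(2·0.17376)
= 0.60101

Final: 0.60101


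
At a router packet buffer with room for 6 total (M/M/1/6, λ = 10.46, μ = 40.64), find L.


ρ = 10.46/40.64 = 0.2574
L = ρ[1 − (K+1)ρ^K + Kρ^(K+1)] / [(1−ρ)(1−ρ^(K+1))]
Numerator: 0.2574·(1 − 7·0.0002907 + 6·0.00007482) = 0.256974
Denominator: (0.7426)·(0.999925) = 0.742563
L = 0.256974/0.742563 = 0.3461

Final: 0.3461


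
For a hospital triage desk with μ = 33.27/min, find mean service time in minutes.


Mean service time = 1/μ = 1/33.27 minute = 0.03006 minute
In minutes: 0.03006 × 1 = 0.03006 min

Final: 0.03006 min


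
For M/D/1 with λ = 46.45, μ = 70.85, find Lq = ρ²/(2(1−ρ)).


ρ = 46.45/70.85 = 0.6556
M/D/1: Lq = ρ²/(2(1−ρ)) = 0.4298/(2·0.3444) = 0.62404

Final: 0.62404


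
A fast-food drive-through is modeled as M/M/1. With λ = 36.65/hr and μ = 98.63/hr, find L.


ρ = λ/μ = 36.65/98.63 = 0.3716
L = ρ/(1−ρ) = 0.3716/(1 − 0.3716) = 0.3716/0.6284 = 0.5913

Final: 0.5913


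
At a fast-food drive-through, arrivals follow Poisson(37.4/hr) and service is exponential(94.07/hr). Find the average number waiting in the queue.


ρ = 37.4/94.07 = 0.3976
Lq = ρ²/(1−ρ) = 0.1581/0.6024 = 0.2624

Final: 0.2624


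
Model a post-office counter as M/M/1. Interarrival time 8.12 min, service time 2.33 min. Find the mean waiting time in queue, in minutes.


λ = 60/8.12 = 7.3892 /hr
μ = 60/2.33 = 25.7511 /hr
ρ = λ/μ = 7.3892/25.7511 = 0.2869
Wq = ρ/(μ−λ) = 0.2869/(25.7511−7.3892) = 0.01563 hr
In minutes: 0.01563·60 = 0.9376 min

Final: 0.9376 min


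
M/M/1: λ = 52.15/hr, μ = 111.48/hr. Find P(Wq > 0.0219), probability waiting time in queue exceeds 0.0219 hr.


ρ = 52.15/111.48 = 0.4678
P(Wq > t) = ρ·e^{−(μ−λ)t} = 0.4678·e^{−1.2993}
= 0.4678·0.272715 = 0.127575

Final: 0.127575


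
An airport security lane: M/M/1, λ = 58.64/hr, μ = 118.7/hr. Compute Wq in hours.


ρ = 58.64/118.7 = 0.4940
Wq = ρ/(μ−λ) = 0.4940/(118.7 − 58.64) = 0.4940/60.06 = 0.008225 hr

Final: 0.008225 hr


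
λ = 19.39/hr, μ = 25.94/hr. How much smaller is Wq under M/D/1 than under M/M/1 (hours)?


ρ = 19.39/25.94 = 0.7475
Wq(M/M/1) = ρ/(μ−λ) = 0.7475/6.55 = 0.11412 hr
Wq(M/D/1) = ρ/(2(μ−λ)) = 0.05706 hr
Savings = 0.11412 − 0.05706 = 0.05706 hr

Final: 0.05706 hr


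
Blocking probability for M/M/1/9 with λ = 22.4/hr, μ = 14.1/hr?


ρ = λ/μ = 22.4/14.1 = 1.5887
P_K = (1−ρ)ρ^K/(1−ρ^(K+1)) = (-0.5887·64.455525)/(1 − 102.397430)
= -37.941905/-101.397430 = 0.374190

Final: 0.374190


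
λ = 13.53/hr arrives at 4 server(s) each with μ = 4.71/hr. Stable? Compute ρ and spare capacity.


Total capacity cμ = 4·4.71 = 18.84/hr
ρ = λ/(cμ) = 13.53/18.84 = 0.7182
Stable ⇔ ρ < 1: YES
Spare capacity = cμ − λ = 18.84 − 13.53 = 5.31/hr

Final: ρ = 0.7182; stable; margin = 5.31/hr


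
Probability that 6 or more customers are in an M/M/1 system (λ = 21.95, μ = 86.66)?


ρ = 21.95/86.66 = 0.2533
P(N ≥ n) = ρ^n = 0.2533^6 = 0.0002641

Final: 0.0002641


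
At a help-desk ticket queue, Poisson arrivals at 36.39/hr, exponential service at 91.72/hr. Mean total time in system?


W = 1/(μ−λ) = 1/(91.72 − 36.39) = 1/55.33 = 0.01807 hr

Final: 0.01807 hr


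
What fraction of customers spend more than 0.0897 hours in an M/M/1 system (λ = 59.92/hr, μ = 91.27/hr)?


W ~ Exponential(μ−λ) for M/M/1.
μ − λ = 91.27 − 59.92 = 31.3500
P(W > t) = e^{−(μ−λ)t} = e^{−2.8121} = 0.060079

Final: 0.060079


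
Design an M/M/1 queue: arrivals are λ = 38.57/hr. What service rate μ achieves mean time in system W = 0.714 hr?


W = 1/(μ−λ) ⇒ μ − λ = 1/W = 1/0.714 = 1.4006
μ = λ + 1/W = 38.57 + 1.4006 = 39.9706 per hr

Final: 39.9706 /hr


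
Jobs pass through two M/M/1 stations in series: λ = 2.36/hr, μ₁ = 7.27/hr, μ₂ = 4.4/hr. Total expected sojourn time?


Each node sees arrival rate λ = 2.36/hr (tandem ⇒ throughput preserved).
W₁ = 1/(μ₁−λ) = 1/(7.27−2.36) = 0.20367 hr
W₂ = 1/(μ₂−λ) = 1/(4.4−2.36) = 0.49020 hr
W_total = W₁ + W₂ = 0.20367 + 0.49020 = 0.69386 hr

Final: 0.69386 hr


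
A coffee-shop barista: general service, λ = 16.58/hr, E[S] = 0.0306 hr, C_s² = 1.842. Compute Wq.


ρ = λ·E[S] = 16.58·0.0306 = 0.5073
E[S²] = E[S]²(1+C_s²) = 0.0306²·(1+1.842) = 0.002661
Wq = λ·E[S²]/(2(1−ρ)) = 16.58·0.002661/(2·0.4927) = 0.04478 hr

Final: 0.04478 hr


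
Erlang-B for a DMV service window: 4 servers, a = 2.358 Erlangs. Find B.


B(c,a) = (a^c/c!) / Σ_{k=0}^{c} a^k/k!
a^4/4! = 1.288143
Σ terms (k=0..4): 1.00000 + 2.35800 + 2.78008 + 2.18514 + 1.28814 = 9.611369
B = 1.288143/9.611369 = 0.134023

Final: 0.134023


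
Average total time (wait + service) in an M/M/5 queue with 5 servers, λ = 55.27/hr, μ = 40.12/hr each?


a = 1.3776; ρ = 0.2755; P₀ = 0.251926
Lq = P₀·a^c·ρ/(c!(1−ρ)²) = 0.005468
Wq = Lq/λ = 0.005468/55.27 = 0.00009894 hr
W = Wq + 1/μ = 0.00009894 + 0.02493 = 0.02502 hr

Final: 0.02502 hr


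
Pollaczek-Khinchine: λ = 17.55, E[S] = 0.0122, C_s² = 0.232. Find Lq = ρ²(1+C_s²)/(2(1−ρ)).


ρ = λ·E[S] = 17.55·0.0122 = 0.2141
Lq = ρ²(1+C_s²)/(2(1−ρ)) = 0.04584·(1+0.232)/(2·0.7859)
= 0.04584·1.2320/1.5718 = 0.03593

Final: 0.03593


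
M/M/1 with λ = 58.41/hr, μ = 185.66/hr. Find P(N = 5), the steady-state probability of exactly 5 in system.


ρ = 58.41/185.66 = 0.3146
P_n = (1−ρ)·ρ^n = (1 − 0.3146)·0.3146^5 = 0.6854·0.003082 = 0.002112

Final: 0.002112


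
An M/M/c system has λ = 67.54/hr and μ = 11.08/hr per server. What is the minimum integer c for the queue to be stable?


Stability requires cμ > λ ⇔ c > λ/μ.
λ/μ = 67.54/11.08 = 6.0957
Minimum integer c = ⌊6.0957⌋ + 1 = 7
Check: 7·11.08 = 77.56 > 67.54, while 6·11.08 = 66.48 ≤ 67.54

Final: 7 servers


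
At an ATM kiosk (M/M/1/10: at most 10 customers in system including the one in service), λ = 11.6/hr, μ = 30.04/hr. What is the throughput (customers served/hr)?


ρ = 0.3862; P_K = (1−ρ)ρ^10/(1−ρ^11) = 0.00004525
λ_eff = λ(1 − P_K) = 11.6·(1 − 0.00004525) = 11.6·0.999955 = 11.5995 /hr

Final: 11.5995 /hr


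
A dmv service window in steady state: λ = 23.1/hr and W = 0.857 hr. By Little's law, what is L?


L = λW = 23.1·0.857 = 19.7967

Final: 19.7967


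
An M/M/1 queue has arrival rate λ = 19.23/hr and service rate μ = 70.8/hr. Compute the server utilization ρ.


ρ = λ/μ = 19.23/70.8 = 0.2716

Final: 0.2716


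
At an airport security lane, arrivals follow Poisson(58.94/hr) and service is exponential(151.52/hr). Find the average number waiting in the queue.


ρ = 58.94/151.52 = 0.3890
Lq = ρ²/(1−ρ) = 0.1513/0.6110 = 0.2476

Final: 0.2476


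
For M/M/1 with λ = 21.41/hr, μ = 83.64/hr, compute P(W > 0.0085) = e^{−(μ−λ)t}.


W ~ Exponential(μ−λ) for M/M/1.
μ − λ = 83.64 − 21.41 = 62.2300
P(W > t) = e^{−(μ−λ)t} = e^{−0.5290} = 0.589220

Final: 0.589220


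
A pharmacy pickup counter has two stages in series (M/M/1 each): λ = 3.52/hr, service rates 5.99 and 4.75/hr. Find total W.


Each node sees arrival rate λ = 3.52/hr (tandem ⇒ throughput preserved).
W₁ = 1/(μ₁−λ) = 1/(5.99−3.52) = 0.40486 hr
W₂ = 1/(μ₂−λ) = 1/(4.75−3.52) = 0.81301 hr
W_total = W₁ + W₂ = 0.40486 + 0.81301 = 1.21787 hr

Final: 1.21787 hr


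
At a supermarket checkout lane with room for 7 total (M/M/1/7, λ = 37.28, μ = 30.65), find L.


ρ = 37.28/30.65 = 1.2163
L = ρ[1 − (K+1)ρ^K + Kρ^(K+1)] / [(1−ρ)(1−ρ^(K+1))]
Numerator: 1.2163·(1 − 8·3.938383 + 7·4.790308) = 3.679453
Denominator: (-0.2163)·(-3.790308) = 0.819894
L = 3.679453/0.819894 = 4.4877

Final: 4.4877


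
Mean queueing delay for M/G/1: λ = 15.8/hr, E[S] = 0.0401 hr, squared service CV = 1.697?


ρ = λ·E[S] = 15.8·0.0401 = 0.6336
E[S²] = E[S]²(1+C_s²) = 0.0401²·(1+1.697) = 0.004337
Wq = λ·E[S²]/(2(1−ρ)) = 15.8·0.004337/(2·0.3664) = 0.09350 hr

Final: 0.09350 hr


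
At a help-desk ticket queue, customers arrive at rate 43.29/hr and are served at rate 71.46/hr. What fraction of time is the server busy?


ρ = λ/μ = 43.29/71.46 = 0.6058

Final: 0.6058


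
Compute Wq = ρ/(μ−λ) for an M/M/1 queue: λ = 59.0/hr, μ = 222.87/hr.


ρ = 59.0/222.87 = 0.2647
Wq = ρ/(μ−λ) = 0.2647/(222.87 − 59.0) = 0.2647/163.87 = 0.001615 hr

Final: 0.001615 hr


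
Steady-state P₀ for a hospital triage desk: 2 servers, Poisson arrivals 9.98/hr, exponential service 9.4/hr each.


a = λ/μ = 9.98/9.4 = 1.0617; ρ = a/c = 0.5309
Σ_{k=0}^{1} a^k/k! (terms k=0..1) = 1.00000 + 1.06170 = 2.06170
Tail: a^2/(2!(1−ρ)) = 1.12721/(2·0.4691) = 1.20134
P₀ = 1/(2.06170 + 1.20134) = 1/3.26304 = 0.306463

Final: 0.306463


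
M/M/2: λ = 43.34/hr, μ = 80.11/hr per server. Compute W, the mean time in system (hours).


a = 0.5410; ρ = 0.2705; P₀ = 0.574180
Lq = P₀·a^c·ρ/(c!(1−ρ)²) = 0.04271
Wq = Lq/λ = 0.04271/43.34 = 0.0009855 hr
W = Wq + 1/μ = 0.0009855 + 0.01248 = 0.01347 hr

Final: 0.01347 hr


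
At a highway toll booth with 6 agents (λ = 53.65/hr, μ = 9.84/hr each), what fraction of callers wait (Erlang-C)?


a = λ/μ = 5.4522; ρ = a/6 = 0.9087
P₀ = 0.001905 (from M/M/c formula)
C(c,a) = [a^c/(c!(1−ρ))]·P₀ = [26269.25566/(720·0.09129)]·0.001905
= 399.64359·0.001905 = 0.761308

Final: 0.761308


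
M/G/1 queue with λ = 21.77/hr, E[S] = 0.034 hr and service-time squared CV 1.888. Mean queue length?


ρ = λ·E[S] = 21.77·0.034 = 0.7402
Lq = ρ²(1+C_s²)/(2(1−ρ)) = 0.5479·(1+1.888)/(2·0.2598)
= 0.5479·2.8880/0.5196 = 3.04487

Final: 3.04487


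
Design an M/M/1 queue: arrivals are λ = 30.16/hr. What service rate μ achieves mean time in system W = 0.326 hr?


W = 1/(μ−λ) ⇒ μ − λ = 1/W = 1/0.326 = 3.0675
μ = λ + 1/W = 30.16 + 3.0675 = 33.2275 per hr

Final: 33.2275 /hr


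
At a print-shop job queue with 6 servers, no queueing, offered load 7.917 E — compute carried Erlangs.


B(6,7.917) = 0.385204 (Erlang-B)
Carried load = a(1 − B) = 7.917·(1 − 0.385204) = 7.917·0.614796 = 4.8673 E

Final: 4.8673 Erlangs


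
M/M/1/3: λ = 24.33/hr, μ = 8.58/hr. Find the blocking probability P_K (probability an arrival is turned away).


ρ = λ/μ = 24.33/8.58 = 2.8357
P_K = (1−ρ)ρ^K/(1−ρ^(K+1)) = (-1.8357·22.801555)/(1 − 64.657556)
= -41.856001/-63.657556 = 0.657518

Final: 0.657518


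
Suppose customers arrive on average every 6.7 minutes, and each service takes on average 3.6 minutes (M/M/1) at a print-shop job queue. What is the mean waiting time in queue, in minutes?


λ = 60/6.7 = 8.9552 /hr
μ = 60/3.6 = 16.6667 /hr
ρ = λ/μ = 8.9552/16.6667 = 0.5373
Wq = ρ/(μ−λ) = 0.5373/(16.6667−8.9552) = 0.06968 hr
In minutes: 0.06968·60 = 4.181 min

Final: 4.181 min


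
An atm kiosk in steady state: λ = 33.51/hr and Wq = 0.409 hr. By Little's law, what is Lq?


Lq = λWq = 33.51·0.409 = 13.7056

Final: 13.7056


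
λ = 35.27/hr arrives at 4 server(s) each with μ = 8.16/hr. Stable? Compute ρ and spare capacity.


Total capacity cμ = 4·8.16 = 32.64/hr
ρ = λ/(cμ) = 35.27/32.64 = 1.0806
Stable ⇔ ρ < 1: NO
Spare capacity = cμ − λ = 32.64 − 35.27 = -2.63/hr

Final: ρ = 1.0806; unstable; margin = -2.63/hr


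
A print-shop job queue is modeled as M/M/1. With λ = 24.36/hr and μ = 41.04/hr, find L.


ρ = λ/μ = 24.36/41.04 = 0.5936
L = ρ/(1−ρ) = 0.5936/(1 − 0.5936) = 0.5936/0.4064 = 1.4604

Final: 1.4604


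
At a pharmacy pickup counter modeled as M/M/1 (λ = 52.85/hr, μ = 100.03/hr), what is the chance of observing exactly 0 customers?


ρ = 52.85/100.03 = 0.5283
P_n = (1−ρ)·ρ^n = (1 − 0.5283)·0.5283^0 = 0.4717·1.000000 = 0.471659

Final: 0.471659


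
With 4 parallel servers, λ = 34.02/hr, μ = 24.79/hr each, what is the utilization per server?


ρ = λ/(cμ) = 34.02/(4·24.79) = 34.02/99.16 = 0.3431

Final: 0.3431


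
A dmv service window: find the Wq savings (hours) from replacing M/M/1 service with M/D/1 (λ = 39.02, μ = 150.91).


ρ = 39.02/150.91 = 0.2586
Wq(M/M/1) = ρ/(μ−λ) = 0.2586/111.89 = 0.002311 hr
Wq(M/D/1) = ρ/(2(μ−λ)) = 0.001155 hr
Savings = 0.002311 − 0.001155 = 0.001155 hr

Final: 0.001155 hr


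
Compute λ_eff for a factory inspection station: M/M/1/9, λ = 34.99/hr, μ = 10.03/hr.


ρ = 3.4885; P_K = (1−ρ)ρ^9/(1−ρ^10) = 0.713349
λ_eff = λ(1 − P_K) = 34.99·(1 − 0.713349) = 34.99·0.286651 = 10.0299 /hr

Final: 10.0299 /hr


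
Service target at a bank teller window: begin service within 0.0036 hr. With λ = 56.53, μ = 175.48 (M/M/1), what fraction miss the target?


ρ = 56.53/175.48 = 0.3221
P(Wq > t) = ρ·e^{−(μ−λ)t} = 0.3221·e^{−0.4282}
= 0.3221·0.651668 = 0.209932

Final: 0.209932


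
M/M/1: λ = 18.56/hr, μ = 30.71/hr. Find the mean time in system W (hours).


W = 1/(μ−λ) = 1/(30.71 − 18.56) = 1/12.15 = 0.08230 hr

Final: 0.08230 hr


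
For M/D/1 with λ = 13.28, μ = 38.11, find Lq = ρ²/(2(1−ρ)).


ρ = 13.28/38.11 = 0.3485
M/D/1: Lq = ρ²/(2(1−ρ)) = 0.1214/(2·0.6515) = 0.09319

Final: 0.09319


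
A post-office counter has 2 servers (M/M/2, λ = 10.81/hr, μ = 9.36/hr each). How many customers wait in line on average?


a = λ/μ = 1.1549; ρ = a/2 = 0.5775
P₀ = 0.267863
Lq = P₀·a^c·ρ / (c!·(1−ρ)²) = 0.267863·1.33383·0.5775/(2·0.17854)
= 0.57778

Final: 0.57778


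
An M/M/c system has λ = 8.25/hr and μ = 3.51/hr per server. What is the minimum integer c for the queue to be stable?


Stability requires cμ > λ ⇔ c > λ/μ.
λ/μ = 8.25/3.51 = 2.3504
Minimum integer c = ⌊2.3504⌋ + 1 = 3
Check: 3·3.51 = 10.53 > 8.25, while 2·3.51 = 7.02 ≤ 8.25

Final: 3 servers


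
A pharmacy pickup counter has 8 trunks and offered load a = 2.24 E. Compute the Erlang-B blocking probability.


B(c,a) = (a^c/c!) / Σ_{k=0}^{c} a^k/k!
a^8/8! = 0.015720
Σ terms (k=0..8): 1.00000 + 2.24000 + 2.50880 + 1.87324 + 1.04901 + 0.46996 + 0.17545 + 0.05614 + 0.01572 = 9.388324
B = 0.015720/9.388324 = 0.001674

Final: 0.001674


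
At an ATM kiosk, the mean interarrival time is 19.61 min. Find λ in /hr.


λ = 1/(interarrival time) in consistent units.
1 hour = 60 min, so λ = 60/19.61 = 3.0597 per hour

Final: 3.0597 /hr


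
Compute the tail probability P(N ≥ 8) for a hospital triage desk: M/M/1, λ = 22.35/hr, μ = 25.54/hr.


ρ = 22.35/25.54 = 0.8751
P(N ≥ n) = ρ^n = 0.8751^8 = 0.343917

Final: 0.343917


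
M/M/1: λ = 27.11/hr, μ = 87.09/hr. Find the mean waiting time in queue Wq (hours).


ρ = 27.11/87.09 = 0.3113
Wq = ρ/(μ−λ) = 0.3113/(87.09 − 27.11) = 0.3113/59.98 = 0.005190 hr

Final: 0.005190 hr


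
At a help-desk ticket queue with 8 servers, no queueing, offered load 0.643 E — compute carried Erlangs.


B(8,0.643) = 0.0000003810 (Erlang-B)
Carried load = a(1 − B) = 0.643·(1 − 0.0000003810) = 0.643·1.000000 = 0.6430 E

Final: 0.6430 Erlangs


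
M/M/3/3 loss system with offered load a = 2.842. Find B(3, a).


B(c,a) = (a^c/c!) / Σ_{k=0}^{c} a^k/k!
a^3/3! = 3.825789
Σ terms (k=0..3): 1.00000 + 2.84200 + 4.03848 + 3.82579 = 11.706271
B = 3.825789/11.706271 = 0.326815

Final: 0.326815


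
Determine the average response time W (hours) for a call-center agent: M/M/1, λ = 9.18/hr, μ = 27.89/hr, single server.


W = 1/(μ−λ) = 1/(27.89 − 9.18) = 1/18.71 = 0.05345 hr

Final: 0.05345 hr


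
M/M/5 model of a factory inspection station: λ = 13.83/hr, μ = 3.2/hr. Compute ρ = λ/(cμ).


ρ = λ/(cμ) = 13.83/(5·3.2) = 13.83/16.00 = 0.8644

Final: 0.8644


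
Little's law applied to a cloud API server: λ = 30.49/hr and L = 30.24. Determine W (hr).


W = L/λ = 30.24/30.49 = 0.9918 hr

Final: 0.9918 hr


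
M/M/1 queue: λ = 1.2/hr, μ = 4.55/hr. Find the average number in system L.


ρ = λ/μ = 1.2/4.55 = 0.2637
L = ρ/(1−ρ) = 0.2637/(1 − 0.2637) = 0.2637/0.7363 = 0.3582

Final: 0.3582


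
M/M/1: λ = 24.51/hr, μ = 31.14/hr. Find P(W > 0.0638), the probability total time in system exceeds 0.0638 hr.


W ~ Exponential(μ−λ) for M/M/1.
μ − λ = 31.14 − 24.51 = 6.6300
P(W > t) = e^{−(μ−λ)t} = e^{−0.4230} = 0.655083

Final: 0.655083


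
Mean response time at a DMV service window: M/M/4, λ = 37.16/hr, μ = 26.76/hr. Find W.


a = 1.3886; ρ = 0.3472; P₀ = 0.247745
Lq = P₀·a^c·ρ/(c!(1−ρ)²) = 0.03127
Wq = Lq/λ = 0.03127/37.16 = 0.0008414 hr
W = Wq + 1/μ = 0.0008414 + 0.03737 = 0.03821 hr

Final: 0.03821 hr


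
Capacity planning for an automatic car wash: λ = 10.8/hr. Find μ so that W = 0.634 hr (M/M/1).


W = 1/(μ−λ) ⇒ μ − λ = 1/W = 1/0.634 = 1.5773
μ = λ + 1/W = 10.8 + 1.5773 = 12.3773 per hr

Final: 12.3773 /hr


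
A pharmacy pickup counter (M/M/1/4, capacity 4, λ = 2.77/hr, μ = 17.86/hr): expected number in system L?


ρ = 2.77/17.86 = 0.1551
L = ρ[1 − (K+1)ρ^K + Kρ^(K+1)] / [(1−ρ)(1−ρ^(K+1))]
Numerator: 0.1551·(1 − 5·0.0005786 + 4·0.00008974) = 0.154702
Denominator: (0.8449)·(0.999910) = 0.844829
L = 0.154702/0.844829 = 0.1831

Final: 0.1831


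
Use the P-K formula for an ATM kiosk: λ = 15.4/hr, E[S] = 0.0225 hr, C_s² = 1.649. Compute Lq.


ρ = λ·E[S] = 15.4·0.0225 = 0.3465
Lq = ρ²(1+C_s²)/(2(1−ρ)) = 0.1201·(1+1.649)/(2·0.6535)
= 0.1201·2.6490/1.3070 = 0.24334

Final: 0.24334


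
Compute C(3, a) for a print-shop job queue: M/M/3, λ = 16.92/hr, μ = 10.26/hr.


a = λ/μ = 1.6491; ρ = a/3 = 0.5497
P₀ = 0.176400 (from M/M/c formula)
C(c,a) = [a^c/(c!(1−ρ))]·P₀ = [4.48496/(6·0.4503)]·0.176400
= 1.66002·0.176400 = 0.292827

Final: 0.292827


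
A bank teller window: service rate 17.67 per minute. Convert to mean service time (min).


Mean service time = 1/μ = 1/17.67 minute = 0.05659 minute
In minutes: 0.05659 × 1 = 0.05659 min

Final: 0.05659 min


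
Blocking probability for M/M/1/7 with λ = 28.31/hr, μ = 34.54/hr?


ρ = λ/μ = 28.31/34.54 = 0.8196
P_K = (1−ρ)ρ^K/(1−ρ^(K+1)) = (0.1804·0.248498)/(1 − 0.203676)
= 0.044822/0.796324 = 0.056286

Final: 0.056286


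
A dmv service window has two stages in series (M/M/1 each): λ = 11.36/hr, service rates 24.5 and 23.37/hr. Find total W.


Each node sees arrival rate λ = 11.36/hr (tandem ⇒ throughput preserved).
W₁ = 1/(μ₁−λ) = 1/(24.5−11.36) = 0.07610 hr
W₂ = 1/(μ₂−λ) = 1/(23.37−11.36) = 0.08326 hr
W_total = W₁ + W₂ = 0.07610 + 0.08326 = 0.15937 hr

Final: 0.15937 hr


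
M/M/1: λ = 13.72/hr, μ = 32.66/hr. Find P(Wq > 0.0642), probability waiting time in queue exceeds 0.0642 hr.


ρ = 13.72/32.66 = 0.4201
P(Wq > t) = ρ·e^{−(μ−λ)t} = 0.4201·e^{−1.2159}
= 0.4201·0.296429 = 0.124526

Final: 0.124526


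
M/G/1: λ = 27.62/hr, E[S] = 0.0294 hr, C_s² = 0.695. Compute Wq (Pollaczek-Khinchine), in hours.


ρ = λ·E[S] = 27.62·0.0294 = 0.8120
E[S²] = E[S]²(1+C_s²) = 0.0294²·(1+0.695) = 0.001465
Wq = λ·E[S²]/(2(1−ρ)) = 27.62·0.001465/(2·0.1880) = 0.10764 hr

Final: 0.10764 hr


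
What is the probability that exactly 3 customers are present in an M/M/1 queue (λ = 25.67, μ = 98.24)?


ρ = 25.67/98.24 = 0.2613
P_n = (1−ρ)·ρ^n = (1 − 0.2613)·0.2613^3 = 0.7387·0.017841 = 0.013179

Final: 0.013179


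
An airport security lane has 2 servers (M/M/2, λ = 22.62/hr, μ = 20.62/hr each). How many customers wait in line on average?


a = λ/μ = 1.0970; ρ = a/2 = 0.5485
P₀ = 0.291575
Lq = P₀·a^c·ρ / (c!·(1−ρ)²) = 0.291575·1.20339·0.5485/(2·0.20386)
= 0.47204

Final: 0.47204


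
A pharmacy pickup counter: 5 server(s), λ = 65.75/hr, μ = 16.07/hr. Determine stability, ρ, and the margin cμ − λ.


Total capacity cμ = 5·16.07 = 80.35/hr
ρ = λ/(cμ) = 65.75/80.35 = 0.8183
Stable ⇔ ρ < 1: YES
Spare capacity = cμ − λ = 80.35 − 65.75 = 14.60/hr

Final: ρ = 0.8183; stable; margin = 14.60/hr


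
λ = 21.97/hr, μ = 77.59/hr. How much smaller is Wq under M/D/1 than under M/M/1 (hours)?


ρ = 21.97/77.59 = 0.2832
Wq(M/M/1) = ρ/(μ−λ) = 0.2832/55.62 = 0.005091 hr
Wq(M/D/1) = ρ/(2(μ−λ)) = 0.002545 hr
Savings = 0.005091 − 0.002545 = 0.002545 hr

Final: 0.002545 hr


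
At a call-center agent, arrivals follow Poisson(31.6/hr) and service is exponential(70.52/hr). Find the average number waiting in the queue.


ρ = 31.6/70.52 = 0.4481
Lq = ρ²/(1−ρ) = 0.2008/0.5519 = 0.3638

Final: 0.3638


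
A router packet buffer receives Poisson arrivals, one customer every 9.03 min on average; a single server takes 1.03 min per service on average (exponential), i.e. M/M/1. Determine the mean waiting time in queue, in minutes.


λ = 60/9.03 = 6.6445 /hr
μ = 60/1.03 = 58.2524 /hr
ρ = λ/μ = 6.6445/58.2524 = 0.1141
Wq = ρ/(μ−λ) = 0.1141/(58.2524−6.6445) = 0.002210 hr
In minutes: 0.002210·60 = 0.1326 min

Final: 0.1326 min


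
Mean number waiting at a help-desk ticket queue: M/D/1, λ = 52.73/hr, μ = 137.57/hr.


ρ = 52.73/137.57 = 0.3833
M/D/1: Lq = ρ²/(2(1−ρ)) = 0.1469/(2·0.6167) = 0.11911

Final: 0.11911


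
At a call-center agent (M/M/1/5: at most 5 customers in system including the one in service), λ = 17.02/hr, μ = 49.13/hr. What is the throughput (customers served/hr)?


ρ = 0.3464; P_K = (1−ρ)ρ^5/(1−ρ^6) = 0.003267
λ_eff = λ(1 − P_K) = 17.02·(1 − 0.003267) = 17.02·0.996733 = 16.9644 /hr

Final: 16.9644 /hr


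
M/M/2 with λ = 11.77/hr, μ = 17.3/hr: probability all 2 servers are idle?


a = λ/μ = 11.77/17.3 = 0.6803; ρ = a/c = 0.3402
Σ_{k=0}^{1} a^k/k! (terms k=0..1) = 1.00000 + 0.68035 = 1.68035
Tail: a^2/(2!(1−ρ)) = 0.46287/(2·0.6598) = 0.35075
P₀ = 1/(1.68035 + 0.35075) = 1/2.03110 = 0.492344

Final: 0.492344


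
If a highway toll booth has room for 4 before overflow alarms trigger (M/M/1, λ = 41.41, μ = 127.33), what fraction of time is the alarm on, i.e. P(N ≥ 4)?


ρ = 41.41/127.33 = 0.3252
P(N ≥ n) = ρ^n = 0.3252^4 = 0.011187

Final: 0.011187


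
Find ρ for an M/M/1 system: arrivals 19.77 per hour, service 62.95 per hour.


ρ = λ/μ = 19.77/62.95 = 0.3141

Final: 0.3141


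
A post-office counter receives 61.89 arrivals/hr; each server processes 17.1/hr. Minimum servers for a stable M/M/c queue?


Stability requires cμ > λ ⇔ c > λ/μ.
λ/μ = 61.89/17.1 = 3.6193
Minimum integer c = ⌊3.6193⌋ + 1 = 4
Check: 4·17.1 = 68.40 > 61.89, while 3·17.1 = 51.30 ≤ 61.89

Final: 4 servers
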